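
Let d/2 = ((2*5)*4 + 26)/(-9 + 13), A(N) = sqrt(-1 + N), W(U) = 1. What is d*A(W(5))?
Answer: 0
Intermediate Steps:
d = 33 (d = 2*(((2*5)*4 + 26)/(-9 + 13)) = 2*((10*4 + 26)/4) = 2*((40 + 26)*(1/4)) = 2*(66*(1/4)) = 2*(33/2) = 33)
d*A(W(5)) = 33*sqrt(-1 + 1) = 33*sqrt(0) = 33*0 = 0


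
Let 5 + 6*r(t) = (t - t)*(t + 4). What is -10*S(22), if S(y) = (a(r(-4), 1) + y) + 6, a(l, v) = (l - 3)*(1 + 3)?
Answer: -380/3 ≈ -126.67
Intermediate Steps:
r(t) = -⅚ (r(t) = -⅚ + ((t - t)*(t + 4))/6 = -⅚ + (0*(4 + t))/6 = -⅚ + (⅙)*0 = -⅚ + 0 = -⅚)
a(l, v) = -12 + 4*l (a(l, v) = (-3 + l)*4 = -12 + 4*l)
S(y) = -28/3 + y (S(y) = ((-12 + 4*(-⅚)) + y) + 6 = ((-12 - 10/3) + y) + 6 = (-46/3 + y) + 6 = -28/3 + y)
-10*S(22) = -10*(-28/3 + 22) = -10*38/3 = -380/3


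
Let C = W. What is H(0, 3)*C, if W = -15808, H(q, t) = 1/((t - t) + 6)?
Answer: -7904/3 ≈ -2634.7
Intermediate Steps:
H(q, t) = ⅙ (H(q, t) = 1/(0 + 6) = 1/6 = ⅙)
C = -15808
H(0, 3)*C = (⅙)*(-15808) = -7904/3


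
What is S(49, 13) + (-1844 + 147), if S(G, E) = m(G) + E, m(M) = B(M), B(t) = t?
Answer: -1635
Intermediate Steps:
m(M) = M
S(G, E) = E + G (S(G, E) = G + E = E + G)
S(49, 13) + (-1844 + 147) = (13 + 49) + (-1844 + 147) = 62 - 1697 = -1635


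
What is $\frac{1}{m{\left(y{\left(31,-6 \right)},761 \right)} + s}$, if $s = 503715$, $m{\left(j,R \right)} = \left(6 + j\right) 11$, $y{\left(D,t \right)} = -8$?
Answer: $\frac{1}{503693} \approx 1.9853 \cdot 10^{-6}$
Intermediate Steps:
$m{\left(j,R \right)} = 66 + 11 j$
$\frac{1}{m{\left(y{\left(31,-6 \right)},761 \right)} + s} = \frac{1}{\left(66 + 11 \left(-8\right)\right) + 503715} = \frac{1}{\left(66 - 88\right) + 503715} = \frac{1}{-22 + 503715} = \frac{1}{503693}$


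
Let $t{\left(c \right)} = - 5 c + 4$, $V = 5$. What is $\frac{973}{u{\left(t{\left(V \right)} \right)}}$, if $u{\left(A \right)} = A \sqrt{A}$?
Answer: $\frac{139 i \sqrt{21}}{63} \approx 10.111 i$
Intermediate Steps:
$t{\left(c \right)} = 4 - 5 c$
$u{\left(A \right)} = A^{\frac{3}{2}}$
$\frac{973}{u{\left(t{\left(V \right)} \right)}} = \frac{973}{\left(4 - 25\right)^{\frac{3}{2}}} = \frac{973}{\left(-21\right)^{\frac{3}{2}}} = \frac{973}{\left(-21\right) i \sqrt{21}} = 973 \frac{i \sqrt{21}}{441} = \frac{139 i \sqrt{21}}{63}$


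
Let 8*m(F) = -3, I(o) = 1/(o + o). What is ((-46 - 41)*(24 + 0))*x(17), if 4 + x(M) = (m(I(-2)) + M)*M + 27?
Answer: -638145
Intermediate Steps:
I(o) = 1/(2*o)
m(F) = -3/8 (m(F) = (⅛)*(-3) = -3/8)
x(M) = 23 + M*(-3/8 + M) (x(M) = -4 + ((-3/8 + M)*M + 27) = -4 + (M*(-3/8 + M) + 27) = -4 + (27 + M*(-3/8 + M)) = 23 + M*(-3/8 + M))
((-46 - 41)*(24 + 0))*x(17) = ((-46 - 41)*(24 + 0))*(23 + 17² - 3/8*17) = (-87*24)*(23 + 289 - 51/8) = -2088*2445/8 = -638145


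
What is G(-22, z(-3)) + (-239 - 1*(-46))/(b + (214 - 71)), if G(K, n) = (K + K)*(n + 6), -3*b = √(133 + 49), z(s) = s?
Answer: -1885983/14143 - 579*√182/183859 ≈ -133.39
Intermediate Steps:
b = -√182/3 (b = -√(133 + 49)/3 = -√182/3 ≈ -4.4969)
G(K, n) = 2*K*(6 + n) (G(K, n) = (2*K)*(6 + n) = 2*K*(6 + n))
G(-22, z(-3)) + (-239 - 1*(-46))/(b + (214 - 71)) = 2*(-22)*(6 - 3) + (-239 - 1*(-46))/(-√182/3 + (214 - 71)) = 2*(-22)*3 + (-239 + 46)/(-√182/3 + 143) = -132 - 193/(143 - √182/3)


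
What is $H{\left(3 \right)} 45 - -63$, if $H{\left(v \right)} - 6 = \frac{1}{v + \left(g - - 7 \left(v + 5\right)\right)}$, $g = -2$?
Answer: $\frac{6342}{19} \approx 333.79$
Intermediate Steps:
$H{\left(v \right)} = 6 + \frac{1}{33 + 8 v}$ ($H{\left(v \right)} = 6 + \frac{1}{v - \left(2 - 7 \left(v + 5\right)\right)} = 6 + \frac{1}{v - \left(2 - 7 \left(5 + v\right)\right)} = 6 + \frac{1}{v - \left(2 - \left(35 + 7 v\right)\right)} = 6 + \frac{1}{v - \left(-33 - 7 v\right)} = 6 + \frac{1}{v + \left(-2 + \left(35 + 7 v\right)\right)} = 6 + \frac{1}{v + \left(33 + 7 v\right)} = 6 + \frac{1}{33 + 8 v}$)
$H{\left(3 \right)} 45 - -63 = \frac{199 + 48 \cdot 3}{33 + 8 \cdot 3} \cdot 45 - -63 = \frac{199 + 144}{33 + 24} \cdot 45 + 63 = \frac{1}{57} \cdot 343 \cdot 45 + 63 = \frac{343}{57} \cdot 45 + 63 = \frac{5145}{19} + 63 = \frac{6342}{19}$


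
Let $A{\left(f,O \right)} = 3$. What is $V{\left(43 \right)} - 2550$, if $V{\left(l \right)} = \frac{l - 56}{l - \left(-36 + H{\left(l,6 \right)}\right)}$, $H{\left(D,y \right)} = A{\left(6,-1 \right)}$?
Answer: $- \frac{193813}{76} \approx -2550.2$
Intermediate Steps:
$H{\left(D,y \right)} = 3$
$V{\left(l \right)} = \frac{-56 + l}{33 + l}$ ($V{\left(l \right)} = \frac{l - 56}{l + \left(36 - 3\right)} = \frac{-56 + l}{l + 33} = \frac{-56 + l}{33 + l}$)
$V{\left(43 \right)} - 2550 = \frac{-56 + 43}{33 + 43} - 2550 = \frac{1}{76} \left(-13\right) - 2550 = - \frac{13}{76} - 2550 = - \frac{193813}{76}$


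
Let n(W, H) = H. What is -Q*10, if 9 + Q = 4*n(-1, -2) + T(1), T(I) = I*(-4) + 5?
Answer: 160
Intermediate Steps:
T(I) = 5 - 4*I (T(I) = -4*I + 5 = 5 - 4*I)
Q = -16 (Q = -9 + (4*(-2) + (5 - 4*1)) = -9 + (-8 + (5 - 4)) = -9 + (-8 + 1) = -9 - 7 = -16)
-Q*10 = -1*(-16)*10 = 16*10 = 160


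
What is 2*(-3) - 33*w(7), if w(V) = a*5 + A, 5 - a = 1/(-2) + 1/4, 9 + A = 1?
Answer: -2433/4 ≈ -608.25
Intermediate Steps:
A = -8 (A = -9 + 1 = -8)
a = 21/4 (a = 5 - (1/(-2) + 1/4) = 5 - (1*(-½) + 1*(¼)) = 5 - (-½ + ¼) = 5 - 1*(-¼) = 5 + ¼ = 21/4 ≈ 5.2500)
w(V) = 73/4 (w(V) = (21/4)*5 - 8 = 105/4 - 8 = 73/4)
2*(-3) - 33*w(7) = 2*(-3) - 33*73/4 = -6 - 2409/4 = -2433/4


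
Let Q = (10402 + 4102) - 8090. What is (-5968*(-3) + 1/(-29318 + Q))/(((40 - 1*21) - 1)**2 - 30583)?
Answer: -410073215/693052136 ≈ -0.59169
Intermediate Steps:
Q = 6414 (Q = 14504 - 8090 = 6414)
(-5968*(-3) + 1/(-29318 + Q))/(((40 - 1*21) - 1)**2 - 30583) = (-5968*(-3) + 1/(-29318 + 6414))/(((40 - 1*21) - 1)**2 - 30583) = (17904 + 1/(-22904))/(((40 - 21) - 1)**2 - 30583) = (17904 - 1/22904)/((19 - 1)**2 - 30583) = 410073215/(22904*(18**2 - 30583)) = 410073215/(22904*(324 - 30583)) = (410073215/22904)/(-30259) = (410073215/22904)*(-1/30259) = -410073215/693052136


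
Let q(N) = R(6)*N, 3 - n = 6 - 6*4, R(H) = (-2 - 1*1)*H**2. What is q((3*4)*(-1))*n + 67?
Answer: 27283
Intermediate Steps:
R(H) = -3*H**2 (R(H) = (-2 - 1)*H**2 = -3*H**2)
n = 21 (n = 3 - (6 - 6*4) = 3 - (6 - 24) = 3 - 1*(-18) = 3 + 18 = 21)
q(N) = -108*N (q(N) = (-3*6**2)*N = (-3*36)*N = -108*N)
q((3*4)*(-1))*n + 67 = -108*3*4*(-1)*21 + 67 = -1296*(-1)*21 + 67 = -108*(-12)*21 + 67 = 1296*21 + 67 = 27216 + 67 = 27283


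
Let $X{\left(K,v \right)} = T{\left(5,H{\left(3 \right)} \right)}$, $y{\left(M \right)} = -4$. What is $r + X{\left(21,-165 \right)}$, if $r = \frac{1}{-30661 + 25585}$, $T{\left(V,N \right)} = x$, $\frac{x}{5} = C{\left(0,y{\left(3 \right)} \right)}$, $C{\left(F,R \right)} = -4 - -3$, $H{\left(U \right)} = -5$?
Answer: $- \frac{25381}{5076} \approx -5.0002$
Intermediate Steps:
$C{\left(F,R \right)} = -1$ ($C{\left(F,R \right)} = -4 + 3 = -1$)
$x = -5$ ($x = 5 \left(-1\right) = -5$)
$T{\left(V,N \right)} = -5$
$X{\left(K,v \right)} = -5$
$r = - \frac{1}{5076}$ ($r = \frac{1}{-5076} = - \frac{1}{5076} \approx -0.00019701$)
$r + X{\left(21,-165 \right)} = - \frac{1}{5076} - 5 = - \frac{25381}{5076}$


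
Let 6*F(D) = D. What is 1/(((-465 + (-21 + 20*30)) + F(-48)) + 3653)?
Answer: 1/3759 ≈ 0.00026603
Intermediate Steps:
F(D) = D/6
1/(((-465 + (-21 + 20*30)) + F(-48)) + 3653) = 1/(((-465 + (-21 + 20*30)) + (1/6)*(-48)) + 3653) = 1/(((-465 + (-21 + 600)) - 8) + 3653) = 1/(((-465 + 579) - 8) + 3653) = 1/((114 - 8) + 3653) = 1/(106 + 3653) = 1/3759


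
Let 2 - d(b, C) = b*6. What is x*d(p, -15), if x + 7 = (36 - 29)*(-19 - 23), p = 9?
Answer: 15652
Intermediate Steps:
d(b, C) = 2 - 6*b (d(b, C) = 2 - b*6 = 2 - 6*b)
x = -301 (x = -7 + (36 - 29)*(-19 - 23) = -7 + 7*(-42) = -7 - 294 = -301)
x*d(p, -15) = -301*(2 - 6*9) = -301*(2 - 54) = -301*(-52) = 15652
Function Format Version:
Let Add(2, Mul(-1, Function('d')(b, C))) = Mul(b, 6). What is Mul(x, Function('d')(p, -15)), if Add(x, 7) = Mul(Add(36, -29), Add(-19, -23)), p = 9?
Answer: 15652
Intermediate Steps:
Function('d')(b, C) = Add(2, Mul(-6, b)) (Function('d')(b, C) = Add(2, Mul(-1, Mul(b, 6))) = Add(2, Mul(-1, Mul(6, b))) = Add(2, Mul(-6, b)))
x = -301 (x = Add(-7, Mul(Add(36, -29), Add(-19, -23))) = Add(-7, Mul(7, -42)) = Add(-7, -294) = -301)
Mul(x, Function('d')(p, -15)) = Mul(-301, Add(2, Mul(-6, 9))) = Mul(-301, Add(2, -54)) = Mul(-301, -52) = 15652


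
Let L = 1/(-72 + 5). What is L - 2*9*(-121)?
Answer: 145925/67 ≈ 2178.0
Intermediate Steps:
L = -1/67 (L = 1/(-67) = -1/67 ≈ -0.014925)
L - 2*9*(-121) = -1/67 - 2*9*(-121) = -1/67 - 18*(-121) = -1/67 + 2178 = 145925/67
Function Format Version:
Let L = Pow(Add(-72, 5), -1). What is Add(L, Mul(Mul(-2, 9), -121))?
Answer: Rational(145925, 67) ≈ 2178.0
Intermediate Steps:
L = Rational(-1, 67) (L = Pow(-67, -1) = Rational(-1, 67) ≈ -0.014925)
Add(L, Mul(Mul(-2, 9), -121)) = Add(Rational(-1, 67), Mul(Mul(-2, 9), -121)) = Add(Rational(-1, 67), Mul(-18, -121)) = Add(Rational(-1, 67), 2178) = Rational(145925, 67)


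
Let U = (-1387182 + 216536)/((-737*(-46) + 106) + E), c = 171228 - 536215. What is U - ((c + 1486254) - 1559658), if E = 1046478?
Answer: 236837083690/540243 ≈ 4.3839e+5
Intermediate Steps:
c = -364987
U = -585323/540243 (U = (-1387182 + 216536)/((-737*(-46) + 106) + 1046478) = -1170646/((33902 + 106) + 1046478) = -1170646/(34008 + 1046478) = -1170646/1080486 = -1170646*1/1080486 = -585323/540243 ≈ -1.0834)
U - ((c + 1486254) - 1559658) = -585323/540243 - ((-364987 + 1486254) - 1559658) = -585323/540243 - (1121267 - 1559658) = -585323/540243 - 1*(-438391) = -585323/540243 + 438391 = 236837083690/540243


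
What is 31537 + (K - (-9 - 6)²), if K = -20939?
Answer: 10373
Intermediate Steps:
31537 + (K - (-9 - 6)²) = 31537 + (-20939 - (-9 - 6)²) = 31537 + (-20939 - 1*(-15)²) = 31537 + (-20939 - 1*225) = 31537 + (-20939 - 225) = 31537 - 21164 = 10373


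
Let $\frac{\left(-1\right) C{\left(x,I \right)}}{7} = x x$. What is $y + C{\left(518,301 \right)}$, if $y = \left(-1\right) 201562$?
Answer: $-2079830$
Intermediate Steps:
$C{\left(x,I \right)} = - 7 x^{2}$ ($C{\left(x,I \right)} = - 7 x x = - 7 x^{2}$)
$y = -201562$
$y + C{\left(518,301 \right)} = -201562 - 7 \cdot 518^{2} = -201562 - 1878268 = -2079830$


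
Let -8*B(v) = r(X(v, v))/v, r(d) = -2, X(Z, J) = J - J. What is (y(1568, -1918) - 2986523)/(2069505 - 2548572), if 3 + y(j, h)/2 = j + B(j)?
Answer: 3118640149/500784704 ≈ 6.2275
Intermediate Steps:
X(Z, J) = 0
B(v) = 1/(4*v) (B(v) = -(-1)/(4*v) = 1/(4*v))
y(j, h) = -6 + 1/(2*j) + 2*j (y(j, h) = -6 + 2*(j + 1/(4*j)) = -6 + (1/(2*j) + 2*j) = -6 + 1/(2*j) + 2*j)
(y(1568, -1918) - 2986523)/(2069505 - 2548572) = ((-6 + (½)/1568 + 2*1568) - 2986523)/(2069505 - 2548572) = ((-6 + (½)*(1/1568) + 3136) - 2986523)/(-479067) = ((-6 + 1/3136 + 3136) - 2986523)*(-1/479067) = (9815681/3136 - 2986523)*(-1/479067) = -9355920447/3136*(-1/479067) = 3118640149/500784704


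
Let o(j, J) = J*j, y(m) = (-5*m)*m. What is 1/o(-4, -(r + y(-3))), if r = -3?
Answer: -1/192 ≈ -0.0052083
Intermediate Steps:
y(m) = -5*m²
1/o(-4, -(r + y(-3))) = 1/(-(-3 - 5*(-3)²)*(-4)) = 1/(-(-3 - 5*9)*(-4)) = 1/(-(-3 - 45)*(-4)) = 1/(-1*(-48)*(-4)) = 1/(48*(-4)) = 1/(-192) = -1/192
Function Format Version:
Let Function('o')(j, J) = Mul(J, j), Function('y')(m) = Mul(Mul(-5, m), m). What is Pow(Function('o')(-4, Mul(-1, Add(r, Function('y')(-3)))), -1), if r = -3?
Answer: Rational(-1, 192) ≈ -0.0052083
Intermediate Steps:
Function('y')(m) = Mul(-5, Pow(m, 2))
Pow(Function('o')(-4, Mul(-1, Add(r, Function('y')(-3)))), -1) = Pow(Mul(Mul(-1, Add(-3, Mul(-5, Pow(-3, 2)))), -4), -1) = Pow(Mul(Mul(-1, Add(-3, Mul(-5, 9))), -4), -1) = Pow(Mul(Mul(-1, Add(-3, -45)), -4), -1) = Pow(Mul(Mul(-1, -48), -4), -1) = Pow(Mul(48, -4), -1) = Pow(-192, -1) = Rational(-1, 192)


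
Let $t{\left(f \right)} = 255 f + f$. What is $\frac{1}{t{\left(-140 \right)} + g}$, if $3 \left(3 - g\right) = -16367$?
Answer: $- \frac{3}{91144} \approx -3.2915 \cdot 10^{-5}$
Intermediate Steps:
$g = \frac{16376}{3}$ ($g = 3 - - \frac{16367}{3} = 3 + \frac{16367}{3} = \frac{16376}{3} \approx 5458.7$)
$t{\left(f \right)} = 256 f$
$\frac{1}{t{\left(-140 \right)} + g} = \frac{1}{256 \left(-140\right) + \frac{16376}{3}} = \frac{1}{-35840 + \frac{16376}{3}} = \frac{1}{- \frac{91144}{3}} = - \frac{3}{91144}$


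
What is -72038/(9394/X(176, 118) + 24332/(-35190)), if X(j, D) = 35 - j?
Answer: 29786452335/27833806 ≈ 1070.2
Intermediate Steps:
-72038/(9394/X(176, 118) + 24332/(-35190)) = -72038/(9394/(35 - 1*176) + 24332/(-35190)) = -72038/(9394/(35 - 176) + 24332*(-1/35190)) = -72038/(9394/(-141) - 12166/17595) = -72038/(9394*(-1/141) - 12166/17595) = -72038/(-9394/141 - 12166/17595) = -72038/(-55667612/826965) = -72038*(-826965/55667612) = 29786452335/27833806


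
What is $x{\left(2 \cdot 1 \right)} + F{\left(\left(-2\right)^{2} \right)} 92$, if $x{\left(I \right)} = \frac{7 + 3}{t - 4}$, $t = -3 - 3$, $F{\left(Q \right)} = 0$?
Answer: $-1$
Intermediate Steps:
$t = -6$ ($t = -3 - 3 = -6$)
$x{\left(I \right)} = -1$ ($x{\left(I \right)} = \frac{7 + 3}{-6 - 4} = \frac{10}{-10} = 10 \left(- \frac{1}{10}\right) = -1$)
$x{\left(2 \cdot 1 \right)} + F{\left(\left(-2\right)^{2} \right)} 92 = -1 + 0 \cdot 92 = -1 + 0 = -1$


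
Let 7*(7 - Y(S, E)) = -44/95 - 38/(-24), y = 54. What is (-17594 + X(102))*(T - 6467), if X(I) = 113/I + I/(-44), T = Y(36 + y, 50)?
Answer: 508866067036301/4476780 ≈ 1.1367e+8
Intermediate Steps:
Y(S, E) = 54583/7980 (Y(S, E) = 7 - (-44/95 - 38/(-24))/7 = 7 - (-44*1/95 - 38*(-1/24))/7 = 7 - (-44/95 + 19/12)/7 = 7 - ⅐*1277/1140 = 7 - 1277/7980 = 54583/7980)
T = 54583/7980 ≈ 6.8400
X(I) = 113/I - I/44 (X(I) = 113/I + I*(-1/44) = 113/I - I/44)
(-17594 + X(102))*(T - 6467) = (-17594 + (113/102 - 1/44*102))*(54583/7980 - 6467) = (-17594 + (113*(1/102) - 51/22))*(-51552077/7980) = (-17594 + (113/102 - 51/22))*(-51552077/7980) = (-17594 - 679/561)*(-51552077/7980) = -9870913/561*(-51552077/7980) = 508866067036301/4476780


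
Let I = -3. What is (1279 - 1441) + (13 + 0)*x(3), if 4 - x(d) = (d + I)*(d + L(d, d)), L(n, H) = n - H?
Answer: -110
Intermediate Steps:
x(d) = 4 - d*(-3 + d) (x(d) = 4 - (d - 3)*(d + (d - d)) = 4 - (-3 + d)*(d + 0) = 4 - (-3 + d)*d = 4 - d*(-3 + d))
(1279 - 1441) + (13 + 0)*x(3) = (1279 - 1441) + (13 + 0)*(4 - 1*3**2 + 3*3) = -162 + 13*(4 - 1*9 + 9) = -162 + 13*(4 - 9 + 9) = -162 + 13*4 = -162 + 52 = -110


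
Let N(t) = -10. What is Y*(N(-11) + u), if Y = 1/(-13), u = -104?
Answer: 114/13 ≈ 8.7692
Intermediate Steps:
Y = -1/13 ≈ -0.076923
Y*(N(-11) + u) = -(-10 - 104)/13 = -1/13*(-114) = 114/13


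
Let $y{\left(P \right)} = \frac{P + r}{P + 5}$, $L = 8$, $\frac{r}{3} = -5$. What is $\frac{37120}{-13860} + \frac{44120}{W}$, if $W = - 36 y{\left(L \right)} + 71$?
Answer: $\frac{79059256}{162855} \approx 485.46$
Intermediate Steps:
$r = -15$ ($r = 3 \left(-5\right) = -15$)
$y{\left(P \right)} = \frac{-15 + P}{5 + P}$ ($y{\left(P \right)} = \frac{P - 15}{P + 5} = \frac{-15 + P}{5 + P}$)
$W = \frac{1175}{13}$ ($W = - 36 \frac{-15 + 8}{5 + 8} + 71 = - 36 \cdot \frac{1}{13} \left(-7\right) + 71 = \left(-36\right) \left(- \frac{7}{13}\right) + 71 = \frac{252}{13} + 71 = \frac{1175}{13} \approx 90.385$)
$\frac{37120}{-13860} + \frac{44120}{W} = \frac{37120}{-13860} + \frac{44120}{\frac{1175}{13}} = 37120 \left(- \frac{1}{13860}\right) + 44120 \cdot \frac{13}{1175} = - \frac{1856}{693} + \frac{114712}{235} = \frac{79059256}{162855}$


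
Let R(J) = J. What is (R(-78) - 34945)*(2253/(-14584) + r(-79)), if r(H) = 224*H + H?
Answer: 9079112210619/14584 ≈ 6.2254e+8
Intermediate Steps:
r(H) = 225*H
(R(-78) - 34945)*(2253/(-14584) + r(-79)) = (-78 - 34945)*(2253/(-14584) + 225*(-79)) = -35023*(2253*(-1/14584) - 17775) = -35023*(-2253/14584 - 17775) = -35023*(-259232853/14584) = 9079112210619/14584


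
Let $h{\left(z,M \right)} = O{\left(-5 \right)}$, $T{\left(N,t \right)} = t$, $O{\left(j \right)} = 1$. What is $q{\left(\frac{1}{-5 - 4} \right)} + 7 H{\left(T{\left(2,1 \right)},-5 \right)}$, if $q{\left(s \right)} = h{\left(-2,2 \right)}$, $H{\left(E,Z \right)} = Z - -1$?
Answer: $-27$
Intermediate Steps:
$h{\left(z,M \right)} = 1$
$H{\left(E,Z \right)} = 1 + Z$ ($H{\left(E,Z \right)} = Z + 1 = 1 + Z$)
$q{\left(s \right)} = 1$
$q{\left(\frac{1}{-5 - 4} \right)} + 7 H{\left(T{\left(2,1 \right)},-5 \right)} = 1 + 7 \left(1 - 5\right) = 1 + 7 \left(-4\right) = 1 - 28 = -27$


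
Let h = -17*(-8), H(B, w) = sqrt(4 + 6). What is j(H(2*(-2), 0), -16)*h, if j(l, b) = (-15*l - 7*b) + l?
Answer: 15232 - 1904*sqrt(10) ≈ 9211.0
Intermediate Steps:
H(B, w) = sqrt(10)
j(l, b) = -14*l - 7*b
h = 136
j(H(2*(-2), 0), -16)*h = (-14*sqrt(10) - 7*(-16))*136 = (-14*sqrt(10) + 112)*136 = (112 - 14*sqrt(10))*136 = 15232 - 1904*sqrt(10)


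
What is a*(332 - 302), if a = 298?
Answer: 8940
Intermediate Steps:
a*(332 - 302) = 298*(332 - 302) = 298*30 = 8940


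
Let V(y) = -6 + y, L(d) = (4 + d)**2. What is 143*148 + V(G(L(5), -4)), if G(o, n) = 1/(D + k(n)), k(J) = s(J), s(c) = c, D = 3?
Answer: 21157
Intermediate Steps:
k(J) = J
G(o, n) = 1/(3 + n)
143*148 + V(G(L(5), -4)) = 143*148 + (-6 + 1/(3 - 4)) = 21164 + (-6 + 1/(-1)) = 21164 + (-6 - 1) = 21164 - 7 = 21157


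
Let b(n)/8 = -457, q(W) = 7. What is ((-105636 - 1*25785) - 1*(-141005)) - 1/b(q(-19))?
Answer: 35039105/3656 ≈ 9584.0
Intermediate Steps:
b(n) = -3656 (b(n) = 8*(-457) = -3656)
((-105636 - 1*25785) - 1*(-141005)) - 1/b(q(-19)) = ((-105636 - 1*25785) - 1*(-141005)) - 1/(-3656) = ((-105636 - 25785) + 141005) - 1*(-1/3656) = (-131421 + 141005) + 1/3656 = 9584 + 1/3656 = 35039105/3656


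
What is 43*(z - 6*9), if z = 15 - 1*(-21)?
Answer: -774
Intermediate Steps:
z = 36 (z = 15 + 21 = 36)
43*(z - 6*9) = 43*(36 - 6*9) = 43*(36 - 54) = 43*(-18) = -774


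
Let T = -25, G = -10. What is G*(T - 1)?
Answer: 260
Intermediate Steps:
G*(T - 1) = -10*(-25 - 1) = -10*(-26) = 260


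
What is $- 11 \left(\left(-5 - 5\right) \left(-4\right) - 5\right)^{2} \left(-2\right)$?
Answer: $26950$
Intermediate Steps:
$- 11 \left(\left(-5 - 5\right) \left(-4\right) - 5\right)^{2} \left(-2\right) = - 11 \left(\left(-10\right) \left(-4\right) - 5\right)^{2} \left(-2\right) = - 11 \left(40 - 5\right)^{2} \left(-2\right) = - 11 \cdot 35^{2} \left(-2\right) = \left(-11\right) 1225 \left(-2\right) = \left(-13475\right) \left(-2\right) = 26950$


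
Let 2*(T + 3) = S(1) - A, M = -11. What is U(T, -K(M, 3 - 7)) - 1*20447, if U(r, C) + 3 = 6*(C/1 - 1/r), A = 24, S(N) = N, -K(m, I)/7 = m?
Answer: -606436/29 ≈ -20912.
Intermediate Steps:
K(m, I) = -7*m
T = -29/2 (T = -3 + (1 - 1*24)/2 = -3 + (1 - 24)/2 = -3 + (1/2)*(-23) = -3 - 23/2 = -29/2 ≈ -14.500)
U(r, C) = -3 - 6/r + 6*C (U(r, C) = -3 + 6*(C/1 - 1/r) = -3 + 6*(C*1 - 1/r) = -3 + 6*(C - 1/r) = -3 + (-6/r + 6*C) = -3 - 6/r + 6*C)
U(T, -K(M, 3 - 7)) - 1*20447 = (-3 - 6/(-29/2) + 6*(-(-7)*(-11))) - 1*20447 = (-3 - 6*(-2/29) + 6*(-1*77)) - 20447 = (-3 + 12/29 + 6*(-77)) - 20447 = (-3 + 12/29 - 462) - 20447 = -13473/29 - 20447 = -606436/29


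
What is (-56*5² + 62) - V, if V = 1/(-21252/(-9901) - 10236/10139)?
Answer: -152802836735/114127392 ≈ -1338.9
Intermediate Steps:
V = 100386239/114127392 (V = 1/(-21252*(-1/9901) - 10236*1/10139) = 1/(21252/9901 - 10236/10139) = 1/(114127392/100386239) = 100386239/114127392 ≈ 0.87960)
(-56*5² + 62) - V = (-56*5² + 62) - 1*100386239/114127392 = (-56*25 + 62) - 100386239/114127392 = (-1400 + 62) - 100386239/114127392 = -1338 - 100386239/114127392 = -152802836735/114127392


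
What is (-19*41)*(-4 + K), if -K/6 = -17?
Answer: -76342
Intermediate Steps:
K = 102 (K = -6*(-17) = 102)
(-19*41)*(-4 + K) = (-19*41)*(-4 + 102) = -779*98 = -76342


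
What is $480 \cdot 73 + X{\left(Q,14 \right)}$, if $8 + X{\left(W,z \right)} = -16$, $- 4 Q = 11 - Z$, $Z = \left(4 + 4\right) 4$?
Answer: $35016$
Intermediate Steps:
$Z = 32$ ($Z = 8 \cdot 4 = 32$)
$Q = \frac{21}{4}$ ($Q = - \frac{11 - 32}{4} = \left(- \frac{1}{4}\right) \left(-21\right) = \frac{21}{4} \approx 5.25$)
$X{\left(W,z \right)} = -24$ ($X{\left(W,z \right)} = -8 - 16 = -24$)
$480 \cdot 73 + X{\left(Q,14 \right)} = 480 \cdot 73 - 24 = 35040 - 24 = 35016$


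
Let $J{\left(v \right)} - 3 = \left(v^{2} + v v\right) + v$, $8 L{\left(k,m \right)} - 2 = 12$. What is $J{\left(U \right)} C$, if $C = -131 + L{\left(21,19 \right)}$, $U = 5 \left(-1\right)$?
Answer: $-6204$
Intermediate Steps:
$L{\left(k,m \right)} = \frac{7}{4}$ ($L{\left(k,m \right)} = \frac{1}{4} + \frac{1}{8} \cdot 12 = \frac{1}{4} + \frac{3}{2} = \frac{7}{4}$)
$U = -5$
$J{\left(v \right)} = 3 + v + 2 v^{2}$ ($J{\left(v \right)} = 3 + \left(\left(v^{2} + v v\right) + v\right) = 3 + \left(\left(v^{2} + v^{2}\right) + v\right) = 3 + \left(2 v^{2} + v\right) = 3 + \left(v + 2 v^{2}\right) = 3 + v + 2 v^{2}$)
$C = - \frac{517}{4}$ ($C = -131 + \frac{7}{4} = - \frac{517}{4} \approx -129.25$)
$J{\left(U \right)} C = \left(3 - 5 + 2 \left(-5\right)^{2}\right) \left(- \frac{517}{4}\right) = \left(3 - 5 + 2 \cdot 25\right) \left(- \frac{517}{4}\right) = \left(3 - 5 + 50\right) \left(- \frac{517}{4}\right) = 48 \left(- \frac{517}{4}\right) = -6204$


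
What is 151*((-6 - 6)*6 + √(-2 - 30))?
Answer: -10872 + 604*I*√2 ≈ -10872.0 + 854.18*I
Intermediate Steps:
151*((-6 - 6)*6 + √(-2 - 30)) = 151*(-12*6 + √(-32)) = 151*(-72 + 4*I*√2) = -10872 + 604*I*√2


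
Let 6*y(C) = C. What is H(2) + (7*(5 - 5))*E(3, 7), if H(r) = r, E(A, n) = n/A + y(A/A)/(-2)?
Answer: 2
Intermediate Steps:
y(C) = C/6
E(A, n) = -1/12 + n/A (E(A, n) = n/A + ((A/A)/6)/(-2) = n/A + ((1/6)*1)*(-1/2) = n/A + (1/6)*(-1/2) = n/A - 1/12 = -1/12 + n/A)
H(2) + (7*(5 - 5))*E(3, 7) = 2 + (7*(5 - 5))*((7 - 1/12*3)/3) = 2 + (7*0)*((7 - 1/4)/3) = 2 + 0*((1/3)*(27/4)) = 2 + 0*(9/4) = 2 + 0 = 2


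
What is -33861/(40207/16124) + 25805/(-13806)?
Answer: -579905010263/42699834 ≈ -13581.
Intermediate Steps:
-33861/(40207/16124) + 25805/(-13806) = -33861/(40207*(1/16124)) + 25805*(-1/13806) = -33861/40207/16124 - 1985/1062 = -33861*16124/40207 - 1985/1062 = -545974764/40207 - 1985/1062 = -579905010263/42699834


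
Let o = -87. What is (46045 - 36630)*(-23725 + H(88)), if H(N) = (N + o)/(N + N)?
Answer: -39313264585/176 ≈ -2.2337e+8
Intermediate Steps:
H(N) = (-87 + N)/(2*N) (H(N) = (N - 87)/(N + N) = (-87 + N)/((2*N)) = (-87 + N)*(1/(2*N)) = (-87 + N)/(2*N))
(46045 - 36630)*(-23725 + H(88)) = (46045 - 36630)*(-23725 + (½)*(-87 + 88)/88) = 9415*(-23725 + (½)*(1/88)*1) = 9415*(-23725 + 1/176) = 9415*(-4175599/176) = -39313264585/176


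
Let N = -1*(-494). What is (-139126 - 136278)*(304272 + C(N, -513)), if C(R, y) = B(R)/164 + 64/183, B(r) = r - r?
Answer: -15335001463360/183 ≈ -8.3798e+10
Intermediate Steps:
B(r) = 0
N = 494
C(R, y) = 64/183 (C(R, y) = 0/164 + 64/183 = 0*(1/164) + 64*(1/183) = 0 + 64/183 = 64/183)
(-139126 - 136278)*(304272 + C(N, -513)) = (-139126 - 136278)*(304272 + 64/183) = -275404*55681840/183 = -15335001463360/183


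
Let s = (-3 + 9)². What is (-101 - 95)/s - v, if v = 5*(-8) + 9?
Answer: 230/9 ≈ 25.556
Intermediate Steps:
v = -31 (v = -40 + 9 = -31)
s = 36 (s = 6² = 36)
(-101 - 95)/s - v = (-101 - 95)/36 - 1*(-31) = -196*1/36 + 31 = -49/9 + 31 = 230/9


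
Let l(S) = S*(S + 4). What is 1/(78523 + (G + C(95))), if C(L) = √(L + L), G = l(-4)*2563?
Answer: 78523/6165861339 - √190/6165861339 ≈ 1.2733e-5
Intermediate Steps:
l(S) = S*(4 + S)
G = 0 (G = -4*(4 - 4)*2563 = -4*0*2563 = 0*2563 = 0)
C(L) = √2*√L (C(L) = √(2*L) = √2*√L)
1/(78523 + (G + C(95))) = 1/(78523 + (0 + √2*√95)) = 1/(78523 + (0 + √190)) = 1/(78523 + √190)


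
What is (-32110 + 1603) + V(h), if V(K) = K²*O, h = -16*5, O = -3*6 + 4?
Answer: -120107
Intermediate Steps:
O = -14 (O = -18 + 4 = -14)
h = -80
V(K) = -14*K² (V(K) = K²*(-14) = -14*K²)
(-32110 + 1603) + V(h) = (-32110 + 1603) - 14*(-80)² = -30507 - 14*6400 = -30507 - 89600 = -120107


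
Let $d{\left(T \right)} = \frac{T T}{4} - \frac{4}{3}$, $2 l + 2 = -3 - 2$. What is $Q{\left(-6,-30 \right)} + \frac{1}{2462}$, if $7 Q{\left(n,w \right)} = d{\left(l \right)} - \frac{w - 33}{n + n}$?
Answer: $- \frac{207871}{413616} \approx -0.50257$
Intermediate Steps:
$l = - \frac{7}{2}$ ($l = -1 + \frac{-3 - 2}{2} = -1 + \frac{1}{2} \left(-5\right) = -1 - \frac{5}{2} = - \frac{7}{2} \approx -3.5$)
$d{\left(T \right)} = - \frac{4}{3} + \frac{T^{2}}{4}$ ($d{\left(T \right)} = T^{2} \cdot \frac{1}{4} - \frac{4}{3} = \frac{T^{2}}{4} - \frac{4}{3} = - \frac{4}{3} + \frac{T^{2}}{4}$)
$Q{\left(n,w \right)} = \frac{83}{336} - \frac{-33 + w}{14 n}$ ($Q{\left(n,w \right)} = \frac{\left(- \frac{4}{3} + \frac{\left(- \frac{7}{2}\right)^{2}}{4}\right) - \frac{w - 33}{n + n}}{7} = \frac{\left(- \frac{4}{3} + \frac{1}{4} \cdot \frac{49}{4}\right) - \frac{-33 + w}{2 n}}{7} = \frac{\left(- \frac{4}{3} + \frac{49}{16}\right) - \left(-33 + w\right) \frac{1}{2 n}}{7} = \frac{\frac{83}{48} - \frac{-33 + w}{2 n}}{7} = \frac{83}{336} - \frac{-33 + w}{14 n}$)
$Q{\left(-6,-30 \right)} + \frac{1}{2462} = \frac{792 - -720 + 83 \left(-6\right)}{336 \left(-6\right)} + \frac{1}{2462} = \frac{1}{336} \left(- \frac{1}{6}\right) \left(792 + 720 - 498\right) + \frac{1}{2462} = \frac{1}{336} \left(- \frac{1}{6}\right) 1014 + \frac{1}{2462} = - \frac{169}{336} + \frac{1}{2462} = - \frac{207871}{413616}$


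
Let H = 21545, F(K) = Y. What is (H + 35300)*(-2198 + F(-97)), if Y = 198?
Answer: -113690000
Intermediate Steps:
F(K) = 198
(H + 35300)*(-2198 + F(-97)) = (21545 + 35300)*(-2198 + 198) = 56845*(-2000) = -113690000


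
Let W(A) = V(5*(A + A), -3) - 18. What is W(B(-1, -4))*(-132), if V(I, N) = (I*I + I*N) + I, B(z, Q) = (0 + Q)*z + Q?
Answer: 2376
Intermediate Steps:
B(z, Q) = Q + Q*z (B(z, Q) = Q*z + Q = Q + Q*z)
V(I, N) = I + I² + I*N (V(I, N) = (I² + I*N) + I = I + I² + I*N)
W(A) = -18 + 10*A*(-2 + 10*A) (W(A) = (5*(A + A))*(1 + 5*(A + A) - 3) - 18 = (5*(2*A))*(1 + 5*(2*A) - 3) - 18 = (10*A)*(1 + 10*A - 3) - 18 = (10*A)*(-2 + 10*A) - 18 = 10*A*(-2 + 10*A) - 18 = -18 + 10*A*(-2 + 10*A))
W(B(-1, -4))*(-132) = (-18 - (-80)*(1 - 1) + 100*(-4*(1 - 1))²)*(-132) = (-18 - (-80)*0 + 100*(-4*0)²)*(-132) = (-18 - 20*0 + 100*0²)*(-132) = (-18 + 0 + 100*0)*(-132) = (-18 + 0 + 0)*(-132) = -18*(-132) = 2376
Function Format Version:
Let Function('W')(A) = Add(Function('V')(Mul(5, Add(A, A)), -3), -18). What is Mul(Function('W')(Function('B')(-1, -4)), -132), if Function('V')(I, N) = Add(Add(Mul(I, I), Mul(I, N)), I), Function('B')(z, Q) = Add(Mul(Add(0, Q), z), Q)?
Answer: 2376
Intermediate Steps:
Function('B')(z, Q) = Add(Q, Mul(Q, z)) (Function('B')(z, Q) = Add(Mul(Q, z), Q) = Add(Q, Mul(Q, z)))
Function('V')(I, N) = Add(I, Pow(I, 2), Mul(I, N)) (Function('V')(I, N) = Add(Add(Pow(I, 2), Mul(I, N)), I) = Add(I, Pow(I, 2), Mul(I, N)))
Function('W')(A) = Add(-18, Mul(10, A, Add(-2, Mul(10, A)))) (Function('W')(A) = Add(Mul(Mul(5, Add(A, A)), Add(1, Mul(5, Add(A, A)), -3)), -18) = Add(Mul(Mul(5, Mul(2, A)), Add(1, Mul(5, Mul(2, A)), -3)), -18) = Add(Mul(Mul(10, A), Add(1, Mul(10, A), -3)), -18) = Add(Mul(Mul(10, A), Add(-2, Mul(10, A))), -18) = Add(Mul(10, A, Add(-2, Mul(10, A))), -18) = Add(-18, Mul(10, A, Add(-2, Mul(10, A)))))
Mul(Function('W')(Function('B')(-1, -4)), -132) = Mul(Add(-18, Mul(-20, Mul(-4, Add(1, -1))), Mul(100, Pow(Mul(-4, Add(1, -1)), 2))), -132) = Mul(Add(-18, Mul(-20, Mul(-4, 0)), Mul(100, Pow(Mul(-4, 0), 2))), -132) = Mul(Add(-18, Mul(-20, 0), Mul(100, Pow(0, 2))), -132) = Mul(Add(-18, 0, Mul(100, 0)), -132) = Mul(Add(-18, 0, 0), -132) = Mul(-18, -132) = 2376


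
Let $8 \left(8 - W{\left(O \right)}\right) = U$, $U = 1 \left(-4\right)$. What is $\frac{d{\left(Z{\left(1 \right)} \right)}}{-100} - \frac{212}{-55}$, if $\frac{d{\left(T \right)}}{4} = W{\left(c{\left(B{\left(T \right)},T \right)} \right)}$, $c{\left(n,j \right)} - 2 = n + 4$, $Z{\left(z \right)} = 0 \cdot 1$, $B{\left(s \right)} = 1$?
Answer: $\frac{1933}{550} \approx 3.5145$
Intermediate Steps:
$Z{\left(z \right)} = 0$
$U = -4$
$c{\left(n,j \right)} = 6 + n$ ($c{\left(n,j \right)} = 2 + \left(n + 4\right) = 2 + \left(4 + n\right) = 6 + n$)
$W{\left(O \right)} = \frac{17}{2}$ ($W{\left(O \right)} = 8 - - \frac{1}{2} = 8 + \frac{1}{2} = \frac{17}{2}$)
$d{\left(T \right)} = 34$ ($d{\left(T \right)} = 4 \cdot \frac{17}{2} = 34$)
$\frac{d{\left(Z{\left(1 \right)} \right)}}{-100} - \frac{212}{-55} = \frac{34}{-100} - \frac{212}{-55} = 34 \left(- \frac{1}{100}\right) - - \frac{212}{55} = - \frac{17}{50} + \frac{212}{55} = \frac{1933}{550}$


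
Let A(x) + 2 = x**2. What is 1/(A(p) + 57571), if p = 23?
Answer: 1/58098 ≈ 1.7212e-5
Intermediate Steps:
A(x) = -2 + x**2
1/(A(p) + 57571) = 1/((-2 + 23**2) + 57571) = 1/((-2 + 529) + 57571) = 1/(527 + 57571) = 1/58098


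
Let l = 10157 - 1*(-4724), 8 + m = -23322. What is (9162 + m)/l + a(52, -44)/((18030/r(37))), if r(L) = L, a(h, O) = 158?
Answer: -3662059/5832705 ≈ -0.62785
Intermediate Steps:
m = -23330 (m = -8 - 23322 = -23330)
l = 14881 (l = 10157 + 4724 = 14881)
(9162 + m)/l + a(52, -44)/((18030/r(37))) = (9162 - 23330)/14881 + 158/((18030/37)) = -14168*1/14881 + 158/((18030*(1/37))) = -616/647 + 158/(18030/37) = -616/647 + 158*(37/18030) = -616/647 + 2923/9015 = -3662059/5832705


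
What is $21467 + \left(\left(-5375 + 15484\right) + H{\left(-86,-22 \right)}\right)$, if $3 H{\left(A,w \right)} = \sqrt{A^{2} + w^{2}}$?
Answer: $31576 + \frac{2 \sqrt{1970}}{3} \approx 31606.0$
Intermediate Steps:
$H{\left(A,w \right)} = \frac{\sqrt{A^{2} + w^{2}}}{3}$
$21467 + \left(\left(-5375 + 15484\right) + H{\left(-86,-22 \right)}\right) = 21467 + \left(\left(-5375 + 15484\right) + \frac{\sqrt{\left(-86\right)^{2} + \left(-22\right)^{2}}}{3}\right) = 21467 + \left(10109 + \frac{\sqrt{7396 + 484}}{3}\right) = 21467 + \left(10109 + \frac{\sqrt{7880}}{3}\right) = 21467 + \left(10109 + \frac{2 \sqrt{1970}}{3}\right) = 31576 + \frac{2 \sqrt{1970}}{3}$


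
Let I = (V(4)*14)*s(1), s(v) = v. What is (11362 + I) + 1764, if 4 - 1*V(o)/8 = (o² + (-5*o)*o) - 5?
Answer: 21302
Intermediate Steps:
V(o) = 72 + 32*o² (V(o) = 32 - 8*((o² + (-5*o)*o) - 5) = 32 - 8*((o² - 5*o²) - 5) = 32 - 8*(-4*o² - 5) = 32 - 8*(-5 - 4*o²) = 32 + (40 + 32*o²) = 72 + 32*o²)
I = 8176 (I = ((72 + 32*4²)*14)*1 = ((72 + 32*16)*14)*1 = ((72 + 512)*14)*1 = (584*14)*1 = 8176*1 = 8176)
(11362 + I) + 1764 = (11362 + 8176) + 1764 = 19538 + 1764 = 21302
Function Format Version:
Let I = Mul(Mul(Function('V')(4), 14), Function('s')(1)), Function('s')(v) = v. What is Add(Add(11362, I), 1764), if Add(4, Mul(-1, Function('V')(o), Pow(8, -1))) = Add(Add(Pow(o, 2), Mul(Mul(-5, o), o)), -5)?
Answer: 21302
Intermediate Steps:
Function('V')(o) = Add(72, Mul(32, Pow(o, 2))) (Function('V')(o) = Add(32, Mul(-8, Add(Add(Pow(o, 2), Mul(Mul(-5, o), o)), -5))) = Add(32, Mul(-8, Add(Add(Pow(o, 2), Mul(-5, Pow(o, 2))), -5))) = Add(32, Mul(-8, Add(Mul(-4, Pow(o, 2)), -5))) = Add(32, Mul(-8, Add(-5, Mul(-4, Pow(o, 2))))) = Add(32, Add(40, Mul(32, Pow(o, 2)))) = Add(72, Mul(32, Pow(o, 2))))
I = 8176 (I = Mul(Mul(Add(72, Mul(32, Pow(4, 2))), 14), 1) = Mul(Mul(Add(72, Mul(32, 16)), 14), 1) = Mul(Mul(Add(72, 512), 14), 1) = Mul(Mul(584, 14), 1) = Mul(8176, 1) = 8176)
Add(Add(11362, I), 1764) = Add(Add(11362, 8176), 1764) = Add(19538, 1764) = 21302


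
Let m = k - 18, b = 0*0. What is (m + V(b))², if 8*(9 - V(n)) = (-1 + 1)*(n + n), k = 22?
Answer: 169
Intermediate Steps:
b = 0
V(n) = 9 (V(n) = 9 - (-1 + 1)*(n + n)/8 = 9 - 0*2*n = 9 - ⅛*0 = 9 + 0 = 9)
m = 4 (m = 22 - 18 = 4)
(m + V(b))² = (4 + 9)² = 13² = 169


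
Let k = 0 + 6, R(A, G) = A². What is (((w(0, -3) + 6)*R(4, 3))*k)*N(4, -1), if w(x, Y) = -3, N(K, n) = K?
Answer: 1152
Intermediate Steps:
k = 6
(((w(0, -3) + 6)*R(4, 3))*k)*N(4, -1) = (((-3 + 6)*4²)*6)*4 = ((3*16)*6)*4 = (48*6)*4 = 288*4 = 1152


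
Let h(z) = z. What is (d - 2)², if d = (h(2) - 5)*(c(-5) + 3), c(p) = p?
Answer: 16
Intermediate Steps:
d = 6 (d = (2 - 5)*(-5 + 3) = -3*(-2) = 6)
(d - 2)² = (6 - 2)² = 4² = 16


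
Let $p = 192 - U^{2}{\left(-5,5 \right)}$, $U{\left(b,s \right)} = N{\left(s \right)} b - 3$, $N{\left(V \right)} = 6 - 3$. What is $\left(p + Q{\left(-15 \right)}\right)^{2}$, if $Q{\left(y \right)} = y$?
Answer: $21609$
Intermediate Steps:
$N{\left(V \right)} = 3$ ($N{\left(V \right)} = 6 - 3 = 3$)
$U{\left(b,s \right)} = -3 + 3 b$ ($U{\left(b,s \right)} = 3 b - 3 = -3 + 3 b$)
$p = -132$ ($p = 192 - \left(-3 + 3 \left(-5\right)\right)^{2} = 192 - \left(-3 - 15\right)^{2} = 192 - \left(-18\right)^{2} = 192 - 324 = -132$)
$\left(p + Q{\left(-15 \right)}\right)^{2} = \left(-132 - 15\right)^{2} = \left(-147\right)^{2} = 21609$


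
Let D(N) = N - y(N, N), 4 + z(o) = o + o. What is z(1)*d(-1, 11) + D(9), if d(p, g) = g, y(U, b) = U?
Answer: -22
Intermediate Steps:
z(o) = -4 + 2*o (z(o) = -4 + (o + o) = -4 + 2*o)
D(N) = 0 (D(N) = N - N = 0)
z(1)*d(-1, 11) + D(9) = (-4 + 2*1)*11 + 0 = (-4 + 2)*11 + 0 = -2*11 + 0 = -22 + 0 = -22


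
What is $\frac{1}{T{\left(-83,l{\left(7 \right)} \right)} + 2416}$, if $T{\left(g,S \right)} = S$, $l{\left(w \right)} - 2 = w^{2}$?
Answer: $\frac{1}{2467} \approx 0.00040535$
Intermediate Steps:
$l{\left(w \right)} = 2 + w^{2}$
$\frac{1}{T{\left(-83,l{\left(7 \right)} \right)} + 2416} = \frac{1}{\left(2 + 7^{2}\right) + 2416} = \frac{1}{\left(2 + 49\right) + 2416} = \frac{1}{51 + 2416} = \frac{1}{2467}$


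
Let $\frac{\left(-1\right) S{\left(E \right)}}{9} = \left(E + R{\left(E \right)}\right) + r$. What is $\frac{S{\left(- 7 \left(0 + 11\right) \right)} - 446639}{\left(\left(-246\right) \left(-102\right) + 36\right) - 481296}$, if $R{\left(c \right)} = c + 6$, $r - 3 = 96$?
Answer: $\frac{223099}{228084} \approx 0.97814$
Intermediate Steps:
$r = 99$ ($r = 3 + 96 = 99$)
$R{\left(c \right)} = 6 + c$
$S{\left(E \right)} = -945 - 18 E$ ($S{\left(E \right)} = - 9 \left(\left(E + \left(6 + E\right)\right) + 99\right) = - 9 \left(\left(6 + 2 E\right) + 99\right) = - 9 \left(105 + 2 E\right) = -945 - 18 E$)
$\frac{S{\left(- 7 \left(0 + 11\right) \right)} - 446639}{\left(\left(-246\right) \left(-102\right) + 36\right) - 481296} = \frac{\left(-945 - 18 \left(- 7 \left(0 + 11\right)\right)\right) - 446639}{\left(\left(-246\right) \left(-102\right) + 36\right) - 481296} = \frac{\left(-945 - 18 \left(\left(-7\right) 11\right)\right) - 446639}{\left(25092 + 36\right) - 481296} = \frac{\left(-945 - -1386\right) - 446639}{25128 - 481296} = \frac{\left(-945 + 1386\right) - 446639}{-456168} = \left(441 - 446639\right) \left(- \frac{1}{456168}\right) = \left(-446198\right) \left(- \frac{1}{456168}\right) = \frac{223099}{228084}$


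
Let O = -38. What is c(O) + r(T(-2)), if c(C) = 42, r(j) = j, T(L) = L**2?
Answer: 46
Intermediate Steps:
c(O) + r(T(-2)) = 42 + (-2)**2 = 42 + 4 = 46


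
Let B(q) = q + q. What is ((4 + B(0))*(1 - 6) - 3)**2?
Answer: 529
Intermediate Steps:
B(q) = 2*q
((4 + B(0))*(1 - 6) - 3)**2 = ((4 + 2*0)*(1 - 6) - 3)**2 = ((4 + 0)*(-5) - 3)**2 = (4*(-5) - 3)**2 = (-20 - 3)**2 = (-23)**2 = 529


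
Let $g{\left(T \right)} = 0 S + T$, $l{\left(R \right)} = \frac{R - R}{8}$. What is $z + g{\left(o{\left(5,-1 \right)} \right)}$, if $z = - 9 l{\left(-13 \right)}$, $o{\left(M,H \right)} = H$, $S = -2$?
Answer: $-1$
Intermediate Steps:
$l{\left(R \right)} = 0$ ($l{\left(R \right)} = 0 \cdot \frac{1}{8} = 0$)
$g{\left(T \right)} = T$ ($g{\left(T \right)} = 0 \left(-2\right) + T = 0 + T = T$)
$z = 0$ ($z = \left(-9\right) 0 = 0$)
$z + g{\left(o{\left(5,-1 \right)} \right)} = 0 - 1 = -1$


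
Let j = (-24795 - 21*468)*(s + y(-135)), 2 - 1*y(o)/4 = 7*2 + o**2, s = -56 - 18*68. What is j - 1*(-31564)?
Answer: 2570027608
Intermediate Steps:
s = -1280 (s = -56 - 1224 = -1280)
y(o) = -48 - 4*o**2 (y(o) = 8 - 4*(7*2 + o**2) = 8 - 4*(14 + o**2) = 8 + (-56 - 4*o**2) = -48 - 4*o**2)
j = 2569996044 (j = (-24795 - 21*468)*(-1280 + (-48 - 4*(-135)**2)) = (-24795 - 9828)*(-1280 + (-48 - 4*18225)) = -34623*(-1280 + (-48 - 72900)) = -34623*(-1280 - 72948) = -34623*(-74228) = 2569996044)
j - 1*(-31564) = 2569996044 - 1*(-31564) = 2569996044 + 31564 = 2570027608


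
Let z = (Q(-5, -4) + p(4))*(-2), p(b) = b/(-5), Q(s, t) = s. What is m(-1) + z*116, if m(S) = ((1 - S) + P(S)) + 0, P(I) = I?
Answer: 6733/5 ≈ 1346.6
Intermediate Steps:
p(b) = -b/5 (p(b) = b*(-⅕) = -b/5)
m(S) = 1 (m(S) = ((1 - S) + S) + 0 = 1 + 0 = 1)
z = 58/5 (z = (-5 - ⅕*4)*(-2) = (-5 - ⅘)*(-2) = -29/5*(-2) = 58/5 ≈ 11.600)
m(-1) + z*116 = 1 + (58/5)*116 = 1 + 6728/5 = 6733/5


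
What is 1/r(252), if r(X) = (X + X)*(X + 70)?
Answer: 1/162288 ≈ 6.1619e-6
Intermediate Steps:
r(X) = 2*X*(70 + X) (r(X) = (2*X)*(70 + X) = 2*X*(70 + X))
1/r(252) = 1/(2*252*(70 + 252)) = 1/(2*252*322) = 1/162288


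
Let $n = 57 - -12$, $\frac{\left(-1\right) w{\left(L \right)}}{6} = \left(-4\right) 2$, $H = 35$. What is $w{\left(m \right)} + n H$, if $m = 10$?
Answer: $2463$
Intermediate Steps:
$w{\left(L \right)} = 48$ ($w{\left(L \right)} = - 6 \left(\left(-4\right) 2\right) = \left(-6\right) \left(-8\right) = 48$)
$n = 69$ ($n = 57 + 12 = 69$)
$w{\left(m \right)} + n H = 48 + 69 \cdot 35 = 48 + 2415 = 2463$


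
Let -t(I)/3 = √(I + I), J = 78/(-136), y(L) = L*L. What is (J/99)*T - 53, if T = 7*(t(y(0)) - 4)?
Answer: -29642/561 ≈ -52.838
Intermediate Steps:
y(L) = L²
J = -39/68 (J = 78*(-1/136) = -39/68 ≈ -0.57353)
t(I) = -3*√2*√I (t(I) = -3*√(I + I) = -3*√2*√I)
T = -28 (T = 7*(-3*√2*√(0²) - 4) = 7*(-3*√2*√0 - 4) = 7*(-3*√2*0 - 4) = 7*(0 - 4) = 7*(-4) = -28)
(J/99)*T - 53 = -39/68/99*(-28) - 53 = -39/68*1/99*(-28) - 53 = -13/2244*(-28) - 53 = 91/561 - 53 = -29642/561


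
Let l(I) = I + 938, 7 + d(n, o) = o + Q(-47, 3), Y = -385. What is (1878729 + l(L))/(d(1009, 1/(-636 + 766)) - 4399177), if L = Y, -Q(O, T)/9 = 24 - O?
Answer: -244306660/571976989 ≈ -0.42713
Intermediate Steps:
Q(O, T) = -216 + 9*O (Q(O, T) = -9*(24 - O) = -216 + 9*O)
L = -385
d(n, o) = -646 + o (d(n, o) = -7 + (o + (-216 + 9*(-47))) = -7 + (o + (-216 - 423)) = -7 + (o - 639) = -7 + (-639 + o) = -646 + o)
l(I) = 938 + I
(1878729 + l(L))/(d(1009, 1/(-636 + 766)) - 4399177) = (1878729 + (938 - 385))/((-646 + 1/(-636 + 766)) - 4399177) = (1878729 + 553)/((-646 + 1/130) - 4399177) = 1879282/((-646 + 1/130) - 4399177) = 1879282/(-83979/130 - 4399177) = 1879282/(-571976989/130) = 1879282*(-130/571976989) = -244306660/571976989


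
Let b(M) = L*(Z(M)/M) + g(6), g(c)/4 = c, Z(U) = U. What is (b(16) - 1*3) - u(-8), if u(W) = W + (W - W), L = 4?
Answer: 33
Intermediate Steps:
u(W) = W (u(W) = W + 0 = W)
g(c) = 4*c
b(M) = 28 (b(M) = 4*(M/M) + 4*6 = 4*1 + 24 = 4 + 24 = 28)
(b(16) - 1*3) - u(-8) = (28 - 1*3) - 1*(-8) = (28 - 3) + 8 = 25 + 8 = 33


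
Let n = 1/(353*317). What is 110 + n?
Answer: 12309111/111901 ≈ 110.00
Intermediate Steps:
n = 1/111901 (n = (1/353)*(1/317) = 1/111901 ≈ 8.9365e-6)
110 + n = 110 + 1/111901 = 12309111/111901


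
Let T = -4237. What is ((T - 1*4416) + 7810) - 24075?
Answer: -24918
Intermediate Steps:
((T - 1*4416) + 7810) - 24075 = ((-4237 - 1*4416) + 7810) - 24075 = ((-4237 - 4416) + 7810) - 24075 = (-8653 + 7810) - 24075 = -843 - 24075 = -24918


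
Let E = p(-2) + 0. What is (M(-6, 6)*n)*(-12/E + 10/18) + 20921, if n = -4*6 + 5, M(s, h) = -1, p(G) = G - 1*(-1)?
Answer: 190436/9 ≈ 21160.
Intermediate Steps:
p(G) = 1 + G (p(G) = G + 1 = 1 + G)
n = -19 (n = -24 + 5 = -19)
E = -1 (E = (1 - 2) + 0 = -1 + 0 = -1)
(M(-6, 6)*n)*(-12/E + 10/18) + 20921 = (-1*(-19))*(-12/(-1) + 10/18) + 20921 = 19*(-12*(-1) + 10*(1/18)) + 20921 = 19*(12 + 5/9) + 20921 = 19*(113/9) + 20921 = 2147/9 + 20921 = 190436/9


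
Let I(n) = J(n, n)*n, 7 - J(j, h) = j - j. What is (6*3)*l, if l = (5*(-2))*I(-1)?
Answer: 1260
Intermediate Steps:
J(j, h) = 7 (J(j, h) = 7 - (j - j) = 7 - 1*0 = 7 + 0 = 7)
I(n) = 7*n
l = 70 (l = (5*(-2))*(7*(-1)) = -10*(-7) = 70)
(6*3)*l = (6*3)*70 = 18*70 = 1260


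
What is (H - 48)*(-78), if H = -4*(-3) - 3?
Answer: 3042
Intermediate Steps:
H = 9 (H = 12 - 3 = 9)
(H - 48)*(-78) = (9 - 48)*(-78) = -39*(-78) = 3042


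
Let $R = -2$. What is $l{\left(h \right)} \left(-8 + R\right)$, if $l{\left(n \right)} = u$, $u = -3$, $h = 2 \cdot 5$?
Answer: $30$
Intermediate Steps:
$h = 10$
$l{\left(n \right)} = -3$
$l{\left(h \right)} \left(-8 + R\right) = - 3 \left(-8 - 2\right) = \left(-3\right) \left(-10\right) = 30$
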